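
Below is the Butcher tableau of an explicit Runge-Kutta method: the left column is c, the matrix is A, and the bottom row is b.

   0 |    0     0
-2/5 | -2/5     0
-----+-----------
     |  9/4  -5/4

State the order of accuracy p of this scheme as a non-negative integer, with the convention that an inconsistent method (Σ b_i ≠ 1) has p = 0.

b = (9/4, -5/4)
c = (0, -2/5)
Σ b_i: 9/4·1 + (-5/4)·1 = 1 ✓
b·c: (-5/4)·(-2/5) = 1/2 ✓; 2 stages ⇒ order 2.

2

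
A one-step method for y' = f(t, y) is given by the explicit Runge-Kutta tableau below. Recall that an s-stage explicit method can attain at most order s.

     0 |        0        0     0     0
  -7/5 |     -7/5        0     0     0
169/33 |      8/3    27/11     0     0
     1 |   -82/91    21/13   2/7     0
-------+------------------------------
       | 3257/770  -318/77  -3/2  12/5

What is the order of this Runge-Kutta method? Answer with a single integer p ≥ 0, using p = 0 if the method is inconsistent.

b = (3257/770, -318/77, -3/2, 12/5)
c = (0, -7/5, 169/33, 1)
Ac = (0, 0, -189/55, -11987/15015)
Σ b_i: 3257/770·1 + (-318/77)·1 + (-3/2)·1 + 12/5·1 = 1 ✓
b·c: (-318/77)·(-7/5) + (-3/2)·169/33 + 12/5·1 = 1/2 ✓
b·c²: (-318/77)·49/25 + (-3/2)·28561/1089 + 12/5·1 = -817381/18150 ≠ 1/3 ⇒ order 2.
b·Ac: (-3/2)·(-189/55) + 12/5·(-11987/15015) = 162089/50050 ≠ 1/6

2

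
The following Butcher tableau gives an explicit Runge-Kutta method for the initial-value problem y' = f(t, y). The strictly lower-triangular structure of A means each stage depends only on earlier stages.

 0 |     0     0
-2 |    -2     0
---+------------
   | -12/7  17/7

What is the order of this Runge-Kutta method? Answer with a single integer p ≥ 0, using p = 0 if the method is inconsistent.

0

b = (-12/7, 17/7)
c = (0, -2)
Σ b_i: (-12/7)·1 + 17/7·1 = 5/7 ≠ 1 ⇒ order 0.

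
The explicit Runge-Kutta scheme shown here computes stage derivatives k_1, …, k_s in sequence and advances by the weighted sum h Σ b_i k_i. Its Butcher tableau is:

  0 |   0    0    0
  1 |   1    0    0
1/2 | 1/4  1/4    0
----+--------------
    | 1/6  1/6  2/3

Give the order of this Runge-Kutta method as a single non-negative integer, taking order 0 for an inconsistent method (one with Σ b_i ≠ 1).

3

b = (1/6, 1/6, 2/3)
c = (0, 1, 1/2)
Ac = (0, 0, 1/4)
Σ b_i: 1/6·1 + 1/6·1 + 2/3·1 = 1 ✓
b·c: 1/6·1 + 2/3·1/2 = 1/2 ✓
b·c²: 1/6·1 + 2/3·1/4 = 1/3 ✓
b·Ac: 2/3·1/4 = 1/6 ✓; 3 stages ⇒ order 3.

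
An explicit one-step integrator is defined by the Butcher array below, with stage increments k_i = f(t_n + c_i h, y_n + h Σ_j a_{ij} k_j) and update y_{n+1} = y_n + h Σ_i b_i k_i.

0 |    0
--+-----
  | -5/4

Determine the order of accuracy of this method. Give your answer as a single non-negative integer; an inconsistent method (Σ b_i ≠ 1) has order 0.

0

b = (-5/4)
c = (0)
Σ b_i: (-5/4)·1 = -5/4 ≠ 1 ⇒ order 0.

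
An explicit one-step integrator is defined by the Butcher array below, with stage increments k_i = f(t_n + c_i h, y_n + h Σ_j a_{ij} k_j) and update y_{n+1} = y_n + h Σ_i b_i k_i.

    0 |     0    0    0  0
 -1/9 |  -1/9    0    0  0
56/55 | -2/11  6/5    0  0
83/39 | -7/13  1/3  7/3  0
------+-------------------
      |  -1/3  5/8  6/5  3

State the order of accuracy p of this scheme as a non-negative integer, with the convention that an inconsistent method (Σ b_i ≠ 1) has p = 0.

b = (-1/3, 5/8, 6/5, 3)
c = (0, -1/9, 56/55, 83/39)
Ac = (0, 0, -2/15, 3473/1485)
Σ b_i: (-1/3)·1 + 5/8·1 + 6/5·1 + 3·1 = 539/120 ≠ 1 ⇒ order 0.

0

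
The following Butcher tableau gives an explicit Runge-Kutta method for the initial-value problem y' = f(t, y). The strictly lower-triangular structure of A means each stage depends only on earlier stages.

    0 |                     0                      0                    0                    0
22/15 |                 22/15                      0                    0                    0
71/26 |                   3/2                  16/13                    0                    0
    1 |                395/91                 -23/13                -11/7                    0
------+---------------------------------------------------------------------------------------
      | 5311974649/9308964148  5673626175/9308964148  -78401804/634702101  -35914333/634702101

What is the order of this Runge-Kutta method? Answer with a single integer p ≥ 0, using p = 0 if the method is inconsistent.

3

b = (5311974649/9308964148, 5673626175/9308964148, -78401804/634702101, -35914333/634702101)
c = (0, 22/15, 71/26, 1)
Ac = (0, 0, 352/195, -18799/2730)
Σ b_i: 5311974649/9308964148·1 + 5673626175/9308964148·1 + (-78401804/634702101)·1 + (-35914333/634702101)·1 = 1 ✓
b·c: 5673626175/9308964148·22/15 + (-78401804/634702101)·71/26 + (-35914333/634702101)·1 = 1/2 ✓
b·c²: 5673626175/9308964148·484/225 + (-78401804/634702101)·5041/676 + (-35914333/634702101)·1 = 1/3 ✓
b·Ac: (-78401804/634702101)·352/195 + (-35914333/634702101)·(-18799/2730) = 1/6 ✓
b·c³: 5673626175/9308964148·10648/3375 + (-78401804/634702101)·357911/17576 + (-35914333/634702101)·1 = -160679575997/247533819390 ≠ 1/4 ⇒ order 3.
b·(c∘Ac): (-78401804/634702101)·12496/2535 + (-35914333/634702101)·(-18799/2730) = -25302539/115400382 ≠ 1/8
b·Ac²: (-78401804/634702101)·7744/2925 + (-35914333/634702101)·(-16528523/1064700) = 24815892073/45006148980 ≠ 1/12
b·A²c: (-35914333/634702101)·(-3872/1365) = 138921376/865502865 ≠ 1/24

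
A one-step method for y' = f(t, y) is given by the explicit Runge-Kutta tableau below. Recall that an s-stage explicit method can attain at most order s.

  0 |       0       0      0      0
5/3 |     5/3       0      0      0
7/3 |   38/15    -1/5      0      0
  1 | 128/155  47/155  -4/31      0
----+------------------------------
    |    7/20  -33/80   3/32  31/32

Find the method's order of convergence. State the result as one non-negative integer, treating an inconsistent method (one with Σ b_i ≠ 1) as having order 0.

b = (7/20, -33/80, 3/32, 31/32)
c = (0, 5/3, 7/3, 1)
Ac = (0, 0, -1/3, 19/93)
Σ b_i: 7/20·1 + (-33/80)·1 + 3/32·1 + 31/32·1 = 1 ✓
b·c: (-33/80)·5/3 + 3/32·7/3 + 31/32·1 = 1/2 ✓
b·c²: (-33/80)·25/9 + 3/32·49/9 + 31/32·1 = 1/3 ✓
b·Ac: 3/32·(-1/3) + 31/32·19/93 = 1/6 ✓
b·c³: (-33/80)·125/27 + 3/32·343/27 + 31/32·1 = 1/4 ✓
b·(c∘Ac): 3/32·(-7/9) + 31/32·19/93 = 1/8 ✓
b·Ac²: 3/32·(-5/9) + 31/32·13/93 = 1/12 ✓
b·A²c: 31/32·4/93 = 1/24 ✓; 4 stages ⇒ order 4.

4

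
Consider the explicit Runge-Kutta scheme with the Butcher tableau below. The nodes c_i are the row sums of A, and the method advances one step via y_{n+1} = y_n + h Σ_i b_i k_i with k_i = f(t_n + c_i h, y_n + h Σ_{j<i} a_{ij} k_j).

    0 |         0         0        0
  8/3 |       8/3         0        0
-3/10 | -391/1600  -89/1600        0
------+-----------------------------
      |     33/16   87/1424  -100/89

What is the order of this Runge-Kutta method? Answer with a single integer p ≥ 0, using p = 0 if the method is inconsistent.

3

b = (33/16, 87/1424, -100/89)
c = (0, 8/3, -3/10)
Ac = (0, 0, -89/600)
Σ b_i: 33/16·1 + 87/1424·1 + (-100/89)·1 = 1 ✓
b·c: 87/1424·8/3 + (-100/89)·(-3/10) = 1/2 ✓
b·c²: 87/1424·64/9 + (-100/89)·9/100 = 1/3 ✓
b·Ac: (-100/89)·(-89/600) = 1/6 ✓; 3 stages ⇒ order 3.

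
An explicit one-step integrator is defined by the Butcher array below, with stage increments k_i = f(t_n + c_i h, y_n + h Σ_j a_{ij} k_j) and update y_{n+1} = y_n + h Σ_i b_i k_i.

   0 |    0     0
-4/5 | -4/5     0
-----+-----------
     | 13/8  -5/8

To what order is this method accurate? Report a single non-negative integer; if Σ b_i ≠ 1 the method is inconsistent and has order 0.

b = (13/8, -5/8)
c = (0, -4/5)
Σ b_i: 13/8·1 + (-5/8)·1 = 1 ✓
b·c: (-5/8)·(-4/5) = 1/2 ✓; 2 stages ⇒ order 2.

2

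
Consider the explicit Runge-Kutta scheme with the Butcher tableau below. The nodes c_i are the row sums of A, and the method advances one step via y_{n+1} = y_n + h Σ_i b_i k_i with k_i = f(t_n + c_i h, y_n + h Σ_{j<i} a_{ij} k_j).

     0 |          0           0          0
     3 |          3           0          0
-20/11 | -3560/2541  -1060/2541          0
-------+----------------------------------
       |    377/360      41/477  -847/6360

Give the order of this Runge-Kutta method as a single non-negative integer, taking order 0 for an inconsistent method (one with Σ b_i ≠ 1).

b = (377/360, 41/477, -847/6360)
c = (0, 3, -20/11)
Ac = (0, 0, -1060/847)
Σ b_i: 377/360·1 + 41/477·1 + (-847/6360)·1 = 1 ✓
b·c: 41/477·3 + (-847/6360)·(-20/11) = 1/2 ✓
b·c²: 41/477·9 + (-847/6360)·400/121 = 1/3 ✓
b·Ac: (-847/6360)·(-1060/847) = 1/6 ✓; 3 stages ⇒ order 3.

3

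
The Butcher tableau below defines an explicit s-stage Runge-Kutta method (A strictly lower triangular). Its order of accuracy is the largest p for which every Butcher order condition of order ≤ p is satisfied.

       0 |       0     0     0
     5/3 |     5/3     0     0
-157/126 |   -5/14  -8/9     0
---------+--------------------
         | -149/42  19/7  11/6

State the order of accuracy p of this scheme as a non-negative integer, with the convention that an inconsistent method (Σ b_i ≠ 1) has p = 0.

1

b = (-149/42, 19/7, 11/6)
c = (0, 5/3, -157/126)
Ac = (0, 0, -40/27)
Σ b_i: (-149/42)·1 + 19/7·1 + 11/6·1 = 1 ✓
b·c: 19/7·5/3 + 11/6·(-157/126) = 1693/756 ≠ 1/2 ⇒ order 1.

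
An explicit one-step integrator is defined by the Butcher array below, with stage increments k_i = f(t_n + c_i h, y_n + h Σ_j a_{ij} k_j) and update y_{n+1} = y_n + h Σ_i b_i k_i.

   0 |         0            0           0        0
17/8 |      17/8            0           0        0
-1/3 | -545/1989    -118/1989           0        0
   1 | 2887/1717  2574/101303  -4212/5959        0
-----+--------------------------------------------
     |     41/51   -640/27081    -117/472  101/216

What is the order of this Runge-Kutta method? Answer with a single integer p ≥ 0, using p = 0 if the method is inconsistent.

b = (41/51, -640/27081, -117/472, 101/216)
c = (0, 17/8, -1/3, 1)
Ac = (0, 0, -59/468, 117/404)
Σ b_i: 41/51·1 + (-640/27081)·1 + (-117/472)·1 + 101/216·1 = 1 ✓
b·c: (-640/27081)·17/8 + (-117/472)·(-1/3) + 101/216·1 = 1/2 ✓
b·c²: (-640/27081)·289/64 + (-117/472)·1/9 + 101/216·1 = 1/3 ✓
b·Ac: (-117/472)·(-59/468) + 101/216·117/404 = 1/6 ✓
b·c³: (-640/27081)·4913/512 + (-117/472)·(-1/27) + 101/216·1 = 1/4 ✓
b·(c∘Ac): (-117/472)·59/1404 + 101/216·117/404 = 1/8 ✓
b·Ac²: (-117/472)·(-1003/3744) + 101/216·117/3232 = 1/12 ✓
b·A²c: 101/216·9/101 = 1/24 ✓; 4 stages ⇒ order 4.

4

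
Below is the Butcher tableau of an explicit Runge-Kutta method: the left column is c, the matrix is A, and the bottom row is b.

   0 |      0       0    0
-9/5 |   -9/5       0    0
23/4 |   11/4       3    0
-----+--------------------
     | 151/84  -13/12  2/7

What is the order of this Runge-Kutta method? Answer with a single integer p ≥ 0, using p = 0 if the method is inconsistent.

1

b = (151/84, -13/12, 2/7)
c = (0, -9/5, 23/4)
Ac = (0, 0, -27/5)
Σ b_i: 151/84·1 + (-13/12)·1 + 2/7·1 = 1 ✓
b·c: (-13/12)·(-9/5) + 2/7·23/4 = 503/140 ≠ 1/2 ⇒ order 1.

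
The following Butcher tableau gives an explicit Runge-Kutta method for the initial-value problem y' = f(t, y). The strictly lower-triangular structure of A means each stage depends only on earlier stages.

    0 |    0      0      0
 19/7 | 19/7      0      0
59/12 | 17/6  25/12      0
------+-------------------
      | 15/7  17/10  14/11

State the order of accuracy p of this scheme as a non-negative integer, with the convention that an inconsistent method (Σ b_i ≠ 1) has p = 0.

b = (15/7, 17/10, 14/11)
c = (0, 19/7, 59/12)
Ac = (0, 0, 475/84)
Σ b_i: 15/7·1 + 17/10·1 + 14/11·1 = 3939/770 ≠ 1 ⇒ order 0.

0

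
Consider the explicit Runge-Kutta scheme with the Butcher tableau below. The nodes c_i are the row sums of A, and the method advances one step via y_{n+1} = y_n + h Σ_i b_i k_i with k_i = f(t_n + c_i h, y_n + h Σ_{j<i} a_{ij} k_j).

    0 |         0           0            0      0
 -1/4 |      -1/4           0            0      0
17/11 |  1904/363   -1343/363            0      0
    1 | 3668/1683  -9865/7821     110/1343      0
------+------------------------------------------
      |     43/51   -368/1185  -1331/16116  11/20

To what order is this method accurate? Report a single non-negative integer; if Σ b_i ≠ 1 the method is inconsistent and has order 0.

b = (43/51, -368/1185, -1331/16116, 11/20)
c = (0, -1/4, 17/11, 1)
Ac = (0, 0, 1343/1452, 175/396)
Σ b_i: 43/51·1 + (-368/1185)·1 + (-1331/16116)·1 + 11/20·1 = 1 ✓
b·c: (-368/1185)·(-1/4) + (-1331/16116)·17/11 + 11/20·1 = 1/2 ✓
b·c²: (-368/1185)·1/16 + (-1331/16116)·289/121 + 11/20·1 = 1/3 ✓
b·Ac: (-1331/16116)·1343/1452 + 11/20·175/396 = 1/6 ✓
b·c³: (-368/1185)·(-1/64) + (-1331/16116)·4913/1331 + 11/20·1 = 1/4 ✓
b·(c∘Ac): (-1331/16116)·22831/15972 + 11/20·175/396 = 1/8 ✓
b·Ac²: (-1331/16116)·(-1343/5808) + 11/20·185/1584 = 1/12 ✓
b·A²c: 11/20·5/66 = 1/24 ✓; 4 stages ⇒ order 4.

4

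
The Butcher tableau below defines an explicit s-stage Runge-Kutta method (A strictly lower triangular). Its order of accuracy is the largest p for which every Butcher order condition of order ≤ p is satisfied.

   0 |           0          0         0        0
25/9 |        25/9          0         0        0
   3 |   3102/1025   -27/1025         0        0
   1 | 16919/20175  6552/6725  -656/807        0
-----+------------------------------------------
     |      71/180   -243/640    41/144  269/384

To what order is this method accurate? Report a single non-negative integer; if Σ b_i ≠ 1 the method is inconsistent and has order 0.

b = (71/180, -243/640, 41/144, 269/384)
c = (0, 25/9, 3, 1)
Ac = (0, 0, -3/41, 72/269)
Σ b_i: 71/180·1 + (-243/640)·1 + 41/144·1 + 269/384·1 = 1 ✓
b·c: (-243/640)·25/9 + 41/144·3 + 269/384·1 = 1/2 ✓
b·c²: (-243/640)·625/81 + 41/144·9 + 269/384·1 = 1/3 ✓
b·Ac: 41/144·(-3/41) + 269/384·72/269 = 1/6 ✓
b·c³: (-243/640)·15625/729 + 41/144·27 + 269/384·1 = 1/4 ✓
b·(c∘Ac): 41/144·(-9/41) + 269/384·72/269 = 1/8 ✓
b·Ac²: 41/144·(-25/123) + 269/384·488/2421 = 1/12 ✓
b·A²c: 269/384·16/269 = 1/24 ✓; 4 stages ⇒ order 4.

4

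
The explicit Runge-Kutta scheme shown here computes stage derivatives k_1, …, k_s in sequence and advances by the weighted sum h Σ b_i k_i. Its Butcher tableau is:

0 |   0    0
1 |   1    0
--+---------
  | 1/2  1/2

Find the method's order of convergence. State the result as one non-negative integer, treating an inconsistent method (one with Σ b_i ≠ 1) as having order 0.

b = (1/2, 1/2)
c = (0, 1)
Σ b_i: 1/2·1 + 1/2·1 = 1 ✓
b·c: 1/2·1 = 1/2 ✓; 2 stages ⇒ order 2.

2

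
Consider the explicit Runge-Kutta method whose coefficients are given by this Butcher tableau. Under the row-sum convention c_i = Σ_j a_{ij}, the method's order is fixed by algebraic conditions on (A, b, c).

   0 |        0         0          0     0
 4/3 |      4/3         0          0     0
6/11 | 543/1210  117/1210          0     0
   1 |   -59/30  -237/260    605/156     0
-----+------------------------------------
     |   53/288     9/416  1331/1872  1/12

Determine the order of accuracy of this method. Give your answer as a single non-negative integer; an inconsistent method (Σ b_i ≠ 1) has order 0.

b = (53/288, 9/416, 1331/1872, 1/12)
c = (0, 4/3, 6/11, 1)
Ac = (0, 0, 78/605, 9/10)
Σ b_i: 53/288·1 + 9/416·1 + 1331/1872·1 + 1/12·1 = 1 ✓
b·c: 9/416·4/3 + 1331/1872·6/11 + 1/12·1 = 1/2 ✓
b·c²: 9/416·16/9 + 1331/1872·36/121 + 1/12·1 = 1/3 ✓
b·Ac: 1331/1872·78/605 + 1/12·9/10 = 1/6 ✓
b·c³: 9/416·64/27 + 1331/1872·216/1331 + 1/12·1 = 1/4 ✓
b·(c∘Ac): 1331/1872·468/6655 + 1/12·9/10 = 1/8 ✓
b·Ac²: 1331/1872·104/605 + 1/12·(-7/15) = 1/12 ✓
b·A²c: 1/12·1/2 = 1/24 ✓; 4 stages ⇒ order 4.

4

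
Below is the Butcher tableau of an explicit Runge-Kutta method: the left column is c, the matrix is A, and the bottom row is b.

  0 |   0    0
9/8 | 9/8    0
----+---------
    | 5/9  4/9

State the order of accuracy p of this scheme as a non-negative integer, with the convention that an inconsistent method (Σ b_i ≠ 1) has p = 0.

2

b = (5/9, 4/9)
c = (0, 9/8)
Σ b_i: 5/9·1 + 4/9·1 = 1 ✓
b·c: 4/9·9/8 = 1/2 ✓; 2 stages ⇒ order 2.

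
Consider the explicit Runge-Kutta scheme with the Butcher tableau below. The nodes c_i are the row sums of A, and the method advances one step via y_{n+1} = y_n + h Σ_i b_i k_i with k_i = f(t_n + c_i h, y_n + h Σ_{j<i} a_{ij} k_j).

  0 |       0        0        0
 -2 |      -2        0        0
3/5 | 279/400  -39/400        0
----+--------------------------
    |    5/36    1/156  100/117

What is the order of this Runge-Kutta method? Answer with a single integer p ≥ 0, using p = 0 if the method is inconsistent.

3

b = (5/36, 1/156, 100/117)
c = (0, -2, 3/5)
Ac = (0, 0, 39/200)
Σ b_i: 5/36·1 + 1/156·1 + 100/117·1 = 1 ✓
b·c: 1/156·(-2) + 100/117·3/5 = 1/2 ✓
b·c²: 1/156·4 + 100/117·9/25 = 1/3 ✓
b·Ac: 100/117·39/200 = 1/6 ✓; 3 stages ⇒ order 3.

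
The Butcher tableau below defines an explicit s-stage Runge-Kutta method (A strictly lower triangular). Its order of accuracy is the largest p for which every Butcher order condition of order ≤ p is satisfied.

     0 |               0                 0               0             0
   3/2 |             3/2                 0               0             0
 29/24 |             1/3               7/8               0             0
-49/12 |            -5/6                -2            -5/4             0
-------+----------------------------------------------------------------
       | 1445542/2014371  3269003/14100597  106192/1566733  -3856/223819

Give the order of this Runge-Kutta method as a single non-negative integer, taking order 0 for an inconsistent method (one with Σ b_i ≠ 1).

b = (1445542/2014371, 3269003/14100597, 106192/1566733, -3856/223819)
c = (0, 3/2, 29/24, -49/12)
Ac = (0, 0, 21/16, -433/96)
Σ b_i: 1445542/2014371·1 + 3269003/14100597·1 + 106192/1566733·1 + (-3856/223819)·1 = 1 ✓
b·c: 3269003/14100597·3/2 + 106192/1566733·29/24 + (-3856/223819)·(-49/12) = 1/2 ✓
b·c²: 3269003/14100597·9/4 + 106192/1566733·841/576 + (-3856/223819)·2401/144 = 1/3 ✓
b·Ac: 106192/1566733·21/16 + (-3856/223819)·(-433/96) = 1/6 ✓
b·c³: 3269003/14100597·27/8 + 106192/1566733·24389/13824 + (-3856/223819)·(-117649/1728) = 401259667/193379616 ≠ 1/4 ⇒ order 3.
b·(c∘Ac): 106192/1566733·203/128 + (-3856/223819)·21217/1152 = -422630/2014371 ≠ 1/8
b·Ac²: 106192/1566733·63/32 + (-3856/223819)·(-14573/2304) = 7812869/32229936 ≠ 1/12
b·A²c: (-3856/223819)·(-105/64) = 25305/895276 ≠ 1/24

3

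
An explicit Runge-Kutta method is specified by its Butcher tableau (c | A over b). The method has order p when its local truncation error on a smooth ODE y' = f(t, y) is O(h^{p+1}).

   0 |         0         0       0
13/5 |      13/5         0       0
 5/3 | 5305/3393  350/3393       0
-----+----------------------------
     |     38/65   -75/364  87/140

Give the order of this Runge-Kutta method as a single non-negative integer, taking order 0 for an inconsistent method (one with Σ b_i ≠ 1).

b = (38/65, -75/364, 87/140)
c = (0, 13/5, 5/3)
Ac = (0, 0, 70/261)
Σ b_i: 38/65·1 + (-75/364)·1 + 87/140·1 = 1 ✓
b·c: (-75/364)·13/5 + 87/140·5/3 = 1/2 ✓
b·c²: (-75/364)·169/25 + 87/140·25/9 = 1/3 ✓
b·Ac: 87/140·70/261 = 1/6 ✓; 3 stages ⇒ order 3.

3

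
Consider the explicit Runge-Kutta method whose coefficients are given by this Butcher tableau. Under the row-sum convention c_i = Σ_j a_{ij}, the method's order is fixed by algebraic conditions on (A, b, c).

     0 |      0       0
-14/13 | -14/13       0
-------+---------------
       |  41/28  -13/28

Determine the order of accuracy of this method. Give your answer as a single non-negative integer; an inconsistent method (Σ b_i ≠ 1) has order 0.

b = (41/28, -13/28)
c = (0, -14/13)
Σ b_i: 41/28·1 + (-13/28)·1 = 1 ✓
b·c: (-13/28)·(-14/13) = 1/2 ✓; 2 stages ⇒ order 2.

2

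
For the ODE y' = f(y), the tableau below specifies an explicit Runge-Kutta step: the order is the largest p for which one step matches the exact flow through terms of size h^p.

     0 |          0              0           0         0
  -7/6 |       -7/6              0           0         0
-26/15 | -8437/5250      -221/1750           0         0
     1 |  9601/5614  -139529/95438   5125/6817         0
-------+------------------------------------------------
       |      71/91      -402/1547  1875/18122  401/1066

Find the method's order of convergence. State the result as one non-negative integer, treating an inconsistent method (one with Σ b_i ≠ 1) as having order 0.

4

b = (71/91, -402/1547, 1875/18122, 401/1066)
c = (0, -7/6, -26/15, 1)
Ac = (0, 0, 221/1500, 1937/4812)
Σ b_i: 71/91·1 + (-402/1547)·1 + 1875/18122·1 + 401/1066·1 = 1 ✓
b·c: (-402/1547)·(-7/6) + 1875/18122·(-26/15) + 401/1066·1 = 1/2 ✓
b·c²: (-402/1547)·49/36 + 1875/18122·676/225 + 401/1066·1 = 1/3 ✓
b·Ac: 1875/18122·221/1500 + 401/1066·1937/4812 = 1/6 ✓
b·c³: (-402/1547)·(-343/216) + 1875/18122·(-17576/3375) + 401/1066·1 = 1/4 ✓
b·(c∘Ac): 1875/18122·(-2873/11250) + 401/1066·1937/4812 = 1/8 ✓
b·Ac²: 1875/18122·(-1547/9000) + 401/1066·2587/9624 = 1/12 ✓
b·A²c: 401/1066·533/4812 = 1/24 ✓; 4 stages ⇒ order 4.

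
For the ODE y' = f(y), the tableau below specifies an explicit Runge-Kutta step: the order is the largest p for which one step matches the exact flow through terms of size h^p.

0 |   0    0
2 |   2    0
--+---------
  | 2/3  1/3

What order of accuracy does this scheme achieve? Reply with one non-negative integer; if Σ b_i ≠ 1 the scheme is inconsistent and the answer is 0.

b = (2/3, 1/3)
c = (0, 2)
Σ b_i: 2/3·1 + 1/3·1 = 1 ✓
b·c: 1/3·2 = 2/3 ≠ 1/2 ⇒ order 1.

1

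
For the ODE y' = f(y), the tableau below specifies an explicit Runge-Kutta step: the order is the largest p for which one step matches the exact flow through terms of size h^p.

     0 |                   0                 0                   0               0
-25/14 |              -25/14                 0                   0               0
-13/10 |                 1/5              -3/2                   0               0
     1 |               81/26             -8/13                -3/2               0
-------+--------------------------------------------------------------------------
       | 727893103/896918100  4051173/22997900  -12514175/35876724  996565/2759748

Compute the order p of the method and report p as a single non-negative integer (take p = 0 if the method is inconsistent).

b = (727893103/896918100, 4051173/22997900, -12514175/35876724, 996565/2759748)
c = (0, -25/14, -13/10, 1)
Ac = (0, 0, 75/28, 5549/1820)
Σ b_i: 727893103/896918100·1 + 4051173/22997900·1 + (-12514175/35876724)·1 + 996565/2759748·1 = 1 ✓
b·c: 4051173/22997900·(-25/14) + (-12514175/35876724)·(-13/10) + 996565/2759748·1 = 1/2 ✓
b·c²: 4051173/22997900·625/196 + (-12514175/35876724)·169/100 + 996565/2759748·1 = 1/3 ✓
b·Ac: (-12514175/35876724)·75/28 + 996565/2759748·5549/1820 = 1/6 ✓
b·c³: 4051173/22997900·(-15625/2744) + (-12514175/35876724)·(-2197/1000) + 996565/2759748·1 = 2288383/18398320 ≠ 1/4 ⇒ order 3.
b·(c∘Ac): (-12514175/35876724)·(-195/56) + 996565/2759748·5549/1820 = 4652239799/2009096544 ≠ 1/8
b·Ac²: (-12514175/35876724)·(-1875/392) + 996565/2759748·(-572959/127400) = 2450717/55194960 ≠ 1/12
b·A²c: 996565/2759748·(-225/56) = -74742375/51515296 ≠ 1/24

3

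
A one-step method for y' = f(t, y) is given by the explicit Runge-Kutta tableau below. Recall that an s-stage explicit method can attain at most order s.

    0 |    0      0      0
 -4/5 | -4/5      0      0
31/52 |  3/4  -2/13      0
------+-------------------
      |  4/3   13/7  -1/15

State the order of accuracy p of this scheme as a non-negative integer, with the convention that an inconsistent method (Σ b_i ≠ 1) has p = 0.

b = (4/3, 13/7, -1/15)
c = (0, -4/5, 31/52)
Ac = (0, 0, 8/65)
Σ b_i: 4/3·1 + 13/7·1 + (-1/15)·1 = 328/105 ≠ 1 ⇒ order 0.

0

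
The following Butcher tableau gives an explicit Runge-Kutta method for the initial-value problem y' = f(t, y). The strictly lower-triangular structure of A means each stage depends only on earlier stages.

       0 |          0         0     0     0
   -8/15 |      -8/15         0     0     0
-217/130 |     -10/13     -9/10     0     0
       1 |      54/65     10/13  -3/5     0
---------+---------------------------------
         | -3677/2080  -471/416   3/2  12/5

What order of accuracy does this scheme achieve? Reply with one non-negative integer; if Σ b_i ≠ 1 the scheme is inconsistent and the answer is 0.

b = (-3677/2080, -471/416, 3/2, 12/5)
c = (0, -8/15, -217/130, 1)
Ac = (0, 0, 12/25, 1153/1950)
Σ b_i: (-3677/2080)·1 + (-471/416)·1 + 3/2·1 + 12/5·1 = 1 ✓
b·c: (-471/416)·(-8/15) + 3/2·(-217/130) + 12/5·1 = 1/2 ✓
b·c²: (-471/416)·64/225 + 3/2·47089/16900 + 12/5·1 = 126901/20280 ≠ 1/3 ⇒ order 2.
b·Ac: 3/2·12/25 + 12/5·1153/1950 = 3476/1625 ≠ 1/6

2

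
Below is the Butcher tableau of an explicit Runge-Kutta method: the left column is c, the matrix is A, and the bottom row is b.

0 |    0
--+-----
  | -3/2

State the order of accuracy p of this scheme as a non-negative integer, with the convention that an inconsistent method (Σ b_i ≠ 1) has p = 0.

0

b = (-3/2)
c = (0)
Σ b_i: (-3/2)·1 = -3/2 ≠ 1 ⇒ order 0.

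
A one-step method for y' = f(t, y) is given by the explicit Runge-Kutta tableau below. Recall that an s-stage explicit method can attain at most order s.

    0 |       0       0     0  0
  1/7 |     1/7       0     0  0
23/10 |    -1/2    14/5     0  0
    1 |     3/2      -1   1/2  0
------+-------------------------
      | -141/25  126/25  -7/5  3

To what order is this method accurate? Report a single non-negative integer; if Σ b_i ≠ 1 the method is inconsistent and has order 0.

b = (-141/25, 126/25, -7/5, 3)
c = (0, 1/7, 23/10, 1)
Ac = (0, 0, 2/5, 141/140)
Σ b_i: (-141/25)·1 + 126/25·1 + (-7/5)·1 + 3·1 = 1 ✓
b·c: 126/25·1/7 + (-7/5)·23/10 + 3·1 = 1/2 ✓
b·c²: 126/25·1/49 + (-7/5)·529/100 + 3·1 = -15061/3500 ≠ 1/3 ⇒ order 2.
b·Ac: (-7/5)·2/5 + 3·141/140 = 1723/700 ≠ 1/6

2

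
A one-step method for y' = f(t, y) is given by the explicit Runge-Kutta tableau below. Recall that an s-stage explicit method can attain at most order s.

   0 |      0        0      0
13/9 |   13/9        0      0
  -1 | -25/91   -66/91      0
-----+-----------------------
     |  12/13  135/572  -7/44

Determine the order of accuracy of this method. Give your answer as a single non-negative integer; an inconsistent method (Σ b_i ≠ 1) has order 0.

3

b = (12/13, 135/572, -7/44)
c = (0, 13/9, -1)
Ac = (0, 0, -22/21)
Σ b_i: 12/13·1 + 135/572·1 + (-7/44)·1 = 1 ✓
b·c: 135/572·13/9 + (-7/44)·(-1) = 1/2 ✓
b·c²: 135/572·169/81 + (-7/44)·1 = 1/3 ✓
b·Ac: (-7/44)·(-22/21) = 1/6 ✓; 3 stages ⇒ order 3.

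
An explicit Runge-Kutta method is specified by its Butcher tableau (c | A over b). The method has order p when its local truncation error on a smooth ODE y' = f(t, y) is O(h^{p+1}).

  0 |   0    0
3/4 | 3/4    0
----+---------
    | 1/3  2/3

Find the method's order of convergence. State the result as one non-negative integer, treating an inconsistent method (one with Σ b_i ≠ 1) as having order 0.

b = (1/3, 2/3)
c = (0, 3/4)
Σ b_i: 1/3·1 + 2/3·1 = 1 ✓
b·c: 2/3·3/4 = 1/2 ✓; 2 stages ⇒ order 2.

2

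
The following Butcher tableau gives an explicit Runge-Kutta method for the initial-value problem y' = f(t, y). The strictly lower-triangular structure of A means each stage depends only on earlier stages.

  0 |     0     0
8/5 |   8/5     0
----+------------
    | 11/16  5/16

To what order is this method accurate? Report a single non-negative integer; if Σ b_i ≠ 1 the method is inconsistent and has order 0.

2

b = (11/16, 5/16)
c = (0, 8/5)
Σ b_i: 11/16·1 + 5/16·1 = 1 ✓
b·c: 5/16·8/5 = 1/2 ✓; 2 stages ⇒ order 2.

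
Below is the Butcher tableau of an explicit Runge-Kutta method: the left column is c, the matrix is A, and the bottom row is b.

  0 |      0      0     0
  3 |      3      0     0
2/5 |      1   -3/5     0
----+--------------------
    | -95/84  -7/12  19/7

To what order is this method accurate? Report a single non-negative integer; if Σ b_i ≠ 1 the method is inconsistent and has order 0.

1

b = (-95/84, -7/12, 19/7)
c = (0, 3, 2/5)
Ac = (0, 0, -9/5)
Σ b_i: (-95/84)·1 + (-7/12)·1 + 19/7·1 = 1 ✓
b·c: (-7/12)·3 + 19/7·2/5 = -93/140 ≠ 1/2 ⇒ order 1.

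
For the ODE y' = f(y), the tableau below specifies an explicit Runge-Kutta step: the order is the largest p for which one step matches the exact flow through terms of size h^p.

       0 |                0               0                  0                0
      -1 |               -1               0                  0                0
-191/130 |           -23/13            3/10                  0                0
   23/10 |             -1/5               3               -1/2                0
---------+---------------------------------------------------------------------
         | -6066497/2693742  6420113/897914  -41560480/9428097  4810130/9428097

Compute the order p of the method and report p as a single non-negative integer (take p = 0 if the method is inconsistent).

3

b = (-6066497/2693742, 6420113/897914, -41560480/9428097, 4810130/9428097)
c = (0, -1, -191/130, 23/10)
Ac = (0, 0, -3/10, -589/260)
Σ b_i: (-6066497/2693742)·1 + 6420113/897914·1 + (-41560480/9428097)·1 + 4810130/9428097·1 = 1 ✓
b·c: 6420113/897914·(-1) + (-41560480/9428097)·(-191/130) + 4810130/9428097·23/10 = 1/2 ✓
b·c²: 6420113/897914·1 + (-41560480/9428097)·36481/16900 + 4810130/9428097·529/100 = 1/3 ✓
b·Ac: (-41560480/9428097)·(-3/10) + 4810130/9428097·(-589/260) = 1/6 ✓
b·c³: 6420113/897914·(-1) + (-41560480/9428097)·(-6967871/2197000) + 4810130/9428097·12167/1000 = 1521920461/116728820 ≠ 1/4 ⇒ order 3.
b·(c∘Ac): (-41560480/9428097)·573/1300 + 4810130/9428097·(-13547/2600) = -123946309/26937420 ≠ 1/8
b·Ac²: (-41560480/9428097)·3/10 + 4810130/9428097·64919/33800 = -839649521/2451305220 ≠ 1/12
b·A²c: 4810130/9428097·3/20 = 481013/6285398 ≠ 1/24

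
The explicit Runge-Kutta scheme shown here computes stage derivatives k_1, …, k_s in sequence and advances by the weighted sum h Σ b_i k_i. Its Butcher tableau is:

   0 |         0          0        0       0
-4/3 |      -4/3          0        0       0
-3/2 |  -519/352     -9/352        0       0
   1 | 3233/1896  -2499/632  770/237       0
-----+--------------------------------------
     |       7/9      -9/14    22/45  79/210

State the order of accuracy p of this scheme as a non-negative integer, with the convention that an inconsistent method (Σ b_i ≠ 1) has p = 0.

4

b = (7/9, -9/14, 22/45, 79/210)
c = (0, -4/3, -3/2, 1)
Ac = (0, 0, 3/88, 63/158)
Σ b_i: 7/9·1 + (-9/14)·1 + 22/45·1 + 79/210·1 = 1 ✓
b·c: (-9/14)·(-4/3) + 22/45·(-3/2) + 79/210·1 = 1/2 ✓
b·c²: (-9/14)·16/9 + 22/45·9/4 + 79/210·1 = 1/3 ✓
b·Ac: 22/45·3/88 + 79/210·63/158 = 1/6 ✓
b·c³: (-9/14)·(-64/27) + 22/45·(-27/8) + 79/210·1 = 1/4 ✓
b·(c∘Ac): 22/45·(-9/176) + 79/210·63/158 = 1/8 ✓
b·Ac²: 22/45·(-1/22) + 79/210·133/474 = 1/12 ✓
b·A²c: 79/210·35/316 = 1/24 ✓; 4 stages ⇒ order 4.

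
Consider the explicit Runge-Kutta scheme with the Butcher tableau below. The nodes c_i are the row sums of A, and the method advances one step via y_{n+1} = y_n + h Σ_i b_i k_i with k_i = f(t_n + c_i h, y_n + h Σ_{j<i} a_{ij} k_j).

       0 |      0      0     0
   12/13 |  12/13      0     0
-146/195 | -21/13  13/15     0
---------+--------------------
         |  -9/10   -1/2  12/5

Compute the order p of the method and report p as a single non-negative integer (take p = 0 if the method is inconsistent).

1

b = (-9/10, -1/2, 12/5)
c = (0, 12/13, -146/195)
Ac = (0, 0, 4/5)
Σ b_i: (-9/10)·1 + (-1/2)·1 + 12/5·1 = 1 ✓
b·c: (-1/2)·12/13 + 12/5·(-146/195) = -734/325 ≠ 1/2 ⇒ order 1.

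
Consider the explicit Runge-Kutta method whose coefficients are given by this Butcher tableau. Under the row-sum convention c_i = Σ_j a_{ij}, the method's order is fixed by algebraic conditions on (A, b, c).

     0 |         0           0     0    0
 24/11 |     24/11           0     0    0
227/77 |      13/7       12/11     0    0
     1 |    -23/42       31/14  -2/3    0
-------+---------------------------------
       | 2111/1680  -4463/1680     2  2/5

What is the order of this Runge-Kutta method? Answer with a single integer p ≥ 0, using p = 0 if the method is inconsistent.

2

b = (2111/1680, -4463/1680, 2, 2/5)
c = (0, 24/11, 227/77, 1)
Ac = (0, 0, 288/121, 662/231)
Σ b_i: 2111/1680·1 + (-4463/1680)·1 + 2·1 + 2/5·1 = 1 ✓
b·c: (-4463/1680)·24/11 + 2·227/77 + 2/5·1 = 1/2 ✓
b·c²: (-4463/1680)·576/121 + 2·51529/5929 + 2/5·1 = 152256/29645 ≠ 1/3 ⇒ order 2.
b·Ac: 2·288/121 + 2/5·662/231 = 75044/12705 ≠ 1/6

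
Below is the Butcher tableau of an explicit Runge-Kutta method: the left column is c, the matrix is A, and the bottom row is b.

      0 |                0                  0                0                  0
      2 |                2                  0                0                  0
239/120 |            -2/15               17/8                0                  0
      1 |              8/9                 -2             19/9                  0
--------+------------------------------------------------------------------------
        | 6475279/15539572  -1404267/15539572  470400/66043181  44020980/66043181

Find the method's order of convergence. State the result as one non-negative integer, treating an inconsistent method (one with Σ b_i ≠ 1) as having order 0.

3

b = (6475279/15539572, -1404267/15539572, 470400/66043181, 44020980/66043181)
c = (0, 2, 239/120, 1)
Ac = (0, 0, 17/4, 221/1080)
Σ b_i: 6475279/15539572·1 + (-1404267/15539572)·1 + 470400/66043181·1 + 44020980/66043181·1 = 1 ✓
b·c: (-1404267/15539572)·2 + 470400/66043181·239/120 + 44020980/66043181·1 = 1/2 ✓
b·c²: (-1404267/15539572)·4 + 470400/66043181·57121/14400 + 44020980/66043181·1 = 1/3 ✓
b·Ac: 470400/66043181·17/4 + 44020980/66043181·221/1080 = 1/6 ✓
b·c³: (-1404267/15539572)·8 + 470400/66043181·13651919/1728000 + 44020980/66043181·1 = -81977/699280740 ≠ 1/4 ⇒ order 3.
b·(c∘Ac): 470400/66043181·4063/480 + 44020980/66043181·221/1080 = 4584613/23309358 ≠ 1/8
b·Ac²: 470400/66043181·17/2 + 44020980/66043181·48499/129600 = 14739811939/47551090320 ≠ 1/12
b·A²c: 44020980/66043181·323/36 = 23233295/3884893 ≠ 1/24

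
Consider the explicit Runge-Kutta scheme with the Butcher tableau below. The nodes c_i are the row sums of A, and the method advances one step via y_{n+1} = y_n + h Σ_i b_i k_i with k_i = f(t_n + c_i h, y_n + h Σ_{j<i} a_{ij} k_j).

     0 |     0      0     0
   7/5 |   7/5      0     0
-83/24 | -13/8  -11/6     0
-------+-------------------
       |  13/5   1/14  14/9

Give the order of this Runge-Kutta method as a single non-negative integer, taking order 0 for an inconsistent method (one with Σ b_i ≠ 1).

b = (13/5, 1/14, 14/9)
c = (0, 7/5, -83/24)
Ac = (0, 0, -77/30)
Σ b_i: 13/5·1 + 1/14·1 + 14/9·1 = 2663/630 ≠ 1 ⇒ order 0.

0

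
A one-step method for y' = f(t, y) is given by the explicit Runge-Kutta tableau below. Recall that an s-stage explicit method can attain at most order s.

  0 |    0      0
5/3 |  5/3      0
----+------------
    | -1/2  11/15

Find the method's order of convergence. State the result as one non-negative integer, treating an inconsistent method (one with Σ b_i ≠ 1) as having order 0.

0

b = (-1/2, 11/15)
c = (0, 5/3)
Σ b_i: (-1/2)·1 + 11/15·1 = 7/30 ≠ 1 ⇒ order 0.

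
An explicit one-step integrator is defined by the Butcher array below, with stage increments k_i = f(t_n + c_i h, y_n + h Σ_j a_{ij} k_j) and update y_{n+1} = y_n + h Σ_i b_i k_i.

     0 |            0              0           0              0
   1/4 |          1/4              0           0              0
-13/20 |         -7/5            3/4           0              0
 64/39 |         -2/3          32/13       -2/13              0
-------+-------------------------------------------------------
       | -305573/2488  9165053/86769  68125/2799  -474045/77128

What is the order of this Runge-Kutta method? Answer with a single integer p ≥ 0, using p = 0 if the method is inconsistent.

3

b = (-305573/2488, 9165053/86769, 68125/2799, -474045/77128)
c = (0, 1/4, -13/20, 64/39)
Ac = (0, 0, 3/16, 93/130)
Σ b_i: (-305573/2488)·1 + 9165053/86769·1 + 68125/2799·1 + (-474045/77128)·1 = 1 ✓
b·c: 9165053/86769·1/4 + 68125/2799·(-13/20) + (-474045/77128)·64/39 = 1/2 ✓
b·c²: 9165053/86769·1/16 + 68125/2799·169/400 + (-474045/77128)·4096/1521 = 1/3 ✓
b·Ac: 68125/2799·3/16 + (-474045/77128)·93/130 = 1/6 ✓
b·c³: 9165053/86769·1/64 + 68125/2799·(-2197/8000) + (-474045/77128)·262144/59319 = -37487573/1164384 ≠ 1/4 ⇒ order 3.
b·(c∘Ac): 68125/2799·(-39/320) + (-474045/77128)·992/845 = -607973/59712 ≠ 1/8
b·Ac²: 68125/2799·3/64 + (-474045/77128)·231/2600 = 2752663/4627680 ≠ 1/12
b·A²c: (-474045/77128)·(-3/104) = 109395/617024 ≠ 1/24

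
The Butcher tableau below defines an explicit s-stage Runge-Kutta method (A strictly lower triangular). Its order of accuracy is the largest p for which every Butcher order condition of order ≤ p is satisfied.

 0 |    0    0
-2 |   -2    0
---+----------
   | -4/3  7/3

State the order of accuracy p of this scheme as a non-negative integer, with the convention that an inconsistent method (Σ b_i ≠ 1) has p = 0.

1

b = (-4/3, 7/3)
c = (0, -2)
Σ b_i: (-4/3)·1 + 7/3·1 = 1 ✓
b·c: 7/3·(-2) = -14/3 ≠ 1/2 ⇒ order 1.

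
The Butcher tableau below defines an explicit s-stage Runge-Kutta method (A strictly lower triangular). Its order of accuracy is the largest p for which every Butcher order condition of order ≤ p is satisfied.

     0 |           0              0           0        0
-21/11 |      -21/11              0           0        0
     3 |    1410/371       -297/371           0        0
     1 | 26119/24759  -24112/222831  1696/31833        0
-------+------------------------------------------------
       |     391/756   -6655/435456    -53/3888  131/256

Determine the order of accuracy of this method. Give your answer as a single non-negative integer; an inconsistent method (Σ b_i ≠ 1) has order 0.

b = (391/756, -6655/435456, -53/3888, 131/256)
c = (0, -21/11, 3, 1)
Ac = (0, 0, 81/53, 48/131)
Σ b_i: 391/756·1 + (-6655/435456)·1 + (-53/3888)·1 + 131/256·1 = 1 ✓
b·c: (-6655/435456)·(-21/11) + (-53/3888)·3 + 131/256·1 = 1/2 ✓
b·c²: (-6655/435456)·441/121 + (-53/3888)·9 + 131/256·1 = 1/3 ✓
b·Ac: (-53/3888)·81/53 + 131/256·48/131 = 1/6 ✓
b·c³: (-6655/435456)·(-9261/1331) + (-53/3888)·27 + 131/256·1 = 1/4 ✓
b·(c∘Ac): (-53/3888)·243/53 + 131/256·48/131 = 1/8 ✓
b·Ac²: (-53/3888)·(-1701/583) + 131/256·368/4323 = 1/12 ✓
b·A²c: 131/256·32/393 = 1/24 ✓; 4 stages ⇒ order 4.

4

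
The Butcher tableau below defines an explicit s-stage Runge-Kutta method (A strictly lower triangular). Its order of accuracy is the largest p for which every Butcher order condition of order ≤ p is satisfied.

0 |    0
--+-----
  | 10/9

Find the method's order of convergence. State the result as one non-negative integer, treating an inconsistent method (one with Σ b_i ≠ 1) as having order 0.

0

b = (10/9)
c = (0)
Σ b_i: 10/9·1 = 10/9 ≠ 1 ⇒ order 0.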